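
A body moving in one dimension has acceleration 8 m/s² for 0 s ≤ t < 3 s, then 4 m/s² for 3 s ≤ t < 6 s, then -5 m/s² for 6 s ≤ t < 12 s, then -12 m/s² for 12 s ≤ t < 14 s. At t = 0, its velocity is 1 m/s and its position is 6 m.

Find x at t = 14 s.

260 m

On each constant-a segment, Δv = aΔt and Δx = v₀Δt + ½aΔt²; chain segment to segment.
0–3 s: v starts 1 m/s; Δx = 1·3 + ½·8·3² = 39 m; v ends 25 m/s.
3–6 s: v starts 25 m/s; Δx = 25·3 + ½·4·3² = 93 m; v ends 37 m/s.
6–12 s: v starts 37 m/s; Δx = 37·6 + ½·-5·6² = 132 m; v ends 7 m/s.
12–14 s: v starts 7 m/s; Δx = 7·2 + ½·-12·2² = -10 m; v ends -17 m/s.
x(14) = 6 + Σ Δx = 260 m.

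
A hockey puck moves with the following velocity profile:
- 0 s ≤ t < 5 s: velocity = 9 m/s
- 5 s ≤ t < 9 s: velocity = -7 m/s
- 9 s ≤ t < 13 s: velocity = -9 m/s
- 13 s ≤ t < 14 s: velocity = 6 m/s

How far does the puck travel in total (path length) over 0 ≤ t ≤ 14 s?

115 m

Distance (not displacement) is the total path length: add the absolute areas under v-t.
0–5 s: |9| × 5 = 45 m
5–9 s: |-7| × 4 = 28 m
9–13 s: |-9| × 4 = 36 m
13–14 s: |6| × 1 = 6 m
Total distance = 115 m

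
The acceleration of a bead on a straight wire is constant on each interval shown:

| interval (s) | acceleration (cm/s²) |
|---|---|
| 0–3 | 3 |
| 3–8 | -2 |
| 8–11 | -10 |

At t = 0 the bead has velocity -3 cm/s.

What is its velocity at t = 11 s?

-34 cm/s

Δv equals the area under the a-t graph; then v = v₀ + Δv.
0–3 s: 3 × 3 = 9 cm/s
3–8 s: -2 × 5 = -10 cm/s
8–11 s: -10 × 3 = -30 cm/s
Δv = -31 cm/s, so v(11) = -3 + (-31) = -34 cm/s.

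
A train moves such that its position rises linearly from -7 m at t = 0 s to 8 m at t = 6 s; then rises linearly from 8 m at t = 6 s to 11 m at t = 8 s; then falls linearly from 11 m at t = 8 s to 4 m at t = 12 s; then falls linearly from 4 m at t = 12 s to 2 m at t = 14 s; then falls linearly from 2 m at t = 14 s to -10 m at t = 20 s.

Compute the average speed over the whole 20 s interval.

1.95 m/s

Average speed = (total path length)/(elapsed time); on a piecewise-linear x-t graph the path length is Σ|Δx|.
0–6 s: |Δx| = |8 − -7| = 15 m
6–8 s: |Δx| = |11 − 8| = 3 m
8–12 s: |Δx| = |4 − 11| = 7 m
12–14 s: |Δx| = |2 − 4| = 2 m
14–20 s: |Δx| = |-10 − 2| = 12 m
Total path = 39 m; average speed = 39/20 = 1.95 m/s.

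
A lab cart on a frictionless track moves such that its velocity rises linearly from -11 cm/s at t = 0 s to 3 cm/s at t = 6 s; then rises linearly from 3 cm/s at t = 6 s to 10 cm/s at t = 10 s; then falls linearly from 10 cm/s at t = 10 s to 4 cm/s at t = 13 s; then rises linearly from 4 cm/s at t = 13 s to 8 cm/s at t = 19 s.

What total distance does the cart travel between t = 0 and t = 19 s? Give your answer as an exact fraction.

Total distance travelled is ∫|v| dt — sum the magnitudes of each area piece.
0–6 s: v = 0 at t = 33/7 s; triangle areas 363/14 + 27/14 = 195/7 cm
6–10 s: |½(3 + 10)(4)| = 26 cm
10–13 s: |½(10 + 4)(3)| = 21 cm
13–19 s: |½(4 + 8)(6)| = 36 cm
Total distance = 776/7 cm

776/7 cm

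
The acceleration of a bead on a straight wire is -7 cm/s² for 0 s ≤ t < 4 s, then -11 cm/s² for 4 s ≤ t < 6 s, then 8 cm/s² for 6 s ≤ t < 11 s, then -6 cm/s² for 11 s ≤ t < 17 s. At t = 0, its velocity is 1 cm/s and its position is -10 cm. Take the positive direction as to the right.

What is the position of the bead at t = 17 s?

On each constant-a segment, Δv = aΔt and Δx = v₀Δt + ½aΔt²; chain segment to segment.
0–4 s: v starts 1 cm/s; Δx = 1·4 + ½·-7·4² = -52 cm; v ends -27 cm/s.
4–6 s: v starts -27 cm/s; Δx = -27·2 + ½·-11·2² = -76 cm; v ends -49 cm/s.
6–11 s: v starts -49 cm/s; Δx = -49·5 + ½·8·5² = -145 cm; v ends -9 cm/s.
11–17 s: v starts -9 cm/s; Δx = -9·6 + ½·-6·6² = -162 cm; v ends -45 cm/s.
x(17) = -10 + Σ Δx = -445 cm.

-445 cm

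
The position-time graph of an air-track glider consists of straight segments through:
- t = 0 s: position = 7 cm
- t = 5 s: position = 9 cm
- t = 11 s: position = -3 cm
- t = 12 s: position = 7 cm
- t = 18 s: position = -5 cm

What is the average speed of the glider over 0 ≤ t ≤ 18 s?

Average speed = (total path length)/(elapsed time); on a piecewise-linear x-t graph the path length is Σ|Δx|.
0–5 s: |Δx| = |9 − 7| = 2 cm
5–11 s: |Δx| = |-3 − 9| = 12 cm
11–12 s: |Δx| = |7 − -3| = 10 cm
12–18 s: |Δx| = |-5 − 7| = 12 cm
Total path = 36 cm; average speed = 36/18 = 2 cm/s.

2 cm/s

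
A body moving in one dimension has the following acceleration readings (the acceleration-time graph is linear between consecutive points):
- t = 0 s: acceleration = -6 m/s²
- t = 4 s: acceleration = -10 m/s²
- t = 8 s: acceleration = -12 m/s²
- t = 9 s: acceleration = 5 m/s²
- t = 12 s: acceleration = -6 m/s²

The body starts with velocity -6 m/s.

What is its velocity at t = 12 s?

-87 m/s

Δv equals the area under the a-t graph; then v = v₀ + Δv.
0–4 s: ½(-6 + -10)(4) = -32 m/s
4–8 s: ½(-10 + -12)(4) = -44 m/s
8–9 s: ½(-12 + 5)(1) = -3.5 m/s
9–12 s: ½(5 + -6)(3) = -1.5 m/s
Δv = -81 m/s, so v(12) = -6 + (-81) = -87 m/s.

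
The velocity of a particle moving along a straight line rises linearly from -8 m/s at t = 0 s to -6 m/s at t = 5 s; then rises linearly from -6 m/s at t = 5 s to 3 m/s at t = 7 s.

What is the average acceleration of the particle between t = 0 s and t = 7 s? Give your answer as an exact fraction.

Average acceleration = Δv/Δt = (3 − -8)/(7 − 0) = 11/7 m/s².

11/7 m/s²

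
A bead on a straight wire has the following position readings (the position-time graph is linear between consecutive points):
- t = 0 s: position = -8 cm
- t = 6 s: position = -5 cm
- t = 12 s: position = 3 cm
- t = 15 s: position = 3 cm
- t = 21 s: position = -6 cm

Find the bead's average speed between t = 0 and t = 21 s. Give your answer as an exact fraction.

20/21 cm/s

Average speed = (total path length)/(elapsed time); on a piecewise-linear x-t graph the path length is Σ|Δx|.
0–6 s: |Δx| = |-5 − -8| = 3 cm
6–12 s: |Δx| = |3 − -5| = 8 cm
12–15 s: |Δx| = |3 − 3| = 0 cm
15–21 s: |Δx| = |-6 − 3| = 9 cm
Total path = 20 cm; average speed = 20/21 = 20/21 cm/s.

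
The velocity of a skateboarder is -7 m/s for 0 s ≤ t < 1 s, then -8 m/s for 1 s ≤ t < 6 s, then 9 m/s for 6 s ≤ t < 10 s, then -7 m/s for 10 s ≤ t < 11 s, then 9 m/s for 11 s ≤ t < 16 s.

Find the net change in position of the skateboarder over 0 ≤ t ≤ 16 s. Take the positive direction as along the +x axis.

Displacement is the signed area under the v-t curve.
0–1 s: -7 × 1 = -7 m
1–6 s: -8 × 5 = -40 m
6–10 s: 9 × 4 = 36 m
10–11 s: -7 × 1 = -7 m
11–16 s: 9 × 5 = 45 m
Net displacement = 27 m

27 m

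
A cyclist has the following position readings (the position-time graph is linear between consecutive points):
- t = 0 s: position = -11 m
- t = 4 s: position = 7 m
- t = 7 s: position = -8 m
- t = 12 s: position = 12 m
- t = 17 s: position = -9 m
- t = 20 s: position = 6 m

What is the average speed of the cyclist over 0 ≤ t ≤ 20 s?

Average speed = (total path length)/(elapsed time); on a piecewise-linear x-t graph the path length is Σ|Δx|.
0–4 s: |Δx| = |7 − -11| = 18 m
4–7 s: |Δx| = |-8 − 7| = 15 m
7–12 s: |Δx| = |12 − -8| = 20 m
12–17 s: |Δx| = |-9 − 12| = 21 m
17–20 s: |Δx| = |6 − -9| = 15 m
Total path = 89 m; average speed = 89/20 = 4.45 m/s.

4.45 m/s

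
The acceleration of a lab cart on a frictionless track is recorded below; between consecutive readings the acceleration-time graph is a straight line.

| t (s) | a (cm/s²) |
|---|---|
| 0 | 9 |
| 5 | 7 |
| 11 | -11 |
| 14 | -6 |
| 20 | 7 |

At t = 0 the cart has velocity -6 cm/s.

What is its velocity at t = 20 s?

Δv equals the area under the a-t graph; then v = v₀ + Δv.
0–5 s: ½(9 + 7)(5) = 40 cm/s
5–11 s: ½(7 + -11)(6) = -12 cm/s
11–14 s: ½(-11 + -6)(3) = -25.5 cm/s
14–20 s: ½(-6 + 7)(6) = 3 cm/s
Δv = 5.5 cm/s, so v(20) = -6 + (5.5) = -0.5 cm/s.

-0.5 cm/s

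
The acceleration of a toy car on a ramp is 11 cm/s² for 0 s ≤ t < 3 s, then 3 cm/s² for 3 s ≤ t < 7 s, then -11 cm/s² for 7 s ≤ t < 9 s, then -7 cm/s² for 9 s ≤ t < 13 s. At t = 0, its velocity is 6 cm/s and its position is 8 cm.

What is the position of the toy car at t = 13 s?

395.5 cm

On each constant-a segment, Δv = aΔt and Δx = v₀Δt + ½aΔt²; chain segment to segment.
0–3 s: v starts 6 cm/s; Δx = 6·3 + ½·11·3² = 67.5 cm; v ends 39 cm/s.
3–7 s: v starts 39 cm/s; Δx = 39·4 + ½·3·4² = 180 cm; v ends 51 cm/s.
7–9 s: v starts 51 cm/s; Δx = 51·2 + ½·-11·2² = 80 cm; v ends 29 cm/s.
9–13 s: v starts 29 cm/s; Δx = 29·4 + ½·-7·4² = 60 cm; v ends 1 cm/s.
x(13) = 8 + Σ Δx = 395.5 cm.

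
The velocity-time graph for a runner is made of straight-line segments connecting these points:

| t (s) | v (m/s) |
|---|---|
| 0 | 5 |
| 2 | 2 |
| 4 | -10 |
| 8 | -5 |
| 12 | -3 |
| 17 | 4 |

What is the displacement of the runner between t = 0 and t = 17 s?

Displacement is the signed area under the v-t curve.
0–2 s: ½(5 + 2)(2) = 7 m
2–4 s: ½(2 + -10)(2) = -8 m
4–8 s: ½(-10 + -5)(4) = -30 m
8–12 s: ½(-5 + -3)(4) = -16 m
12–17 s: ½(-3 + 4)(5) = 2.5 m
Net displacement = -44.5 m

-44.5 m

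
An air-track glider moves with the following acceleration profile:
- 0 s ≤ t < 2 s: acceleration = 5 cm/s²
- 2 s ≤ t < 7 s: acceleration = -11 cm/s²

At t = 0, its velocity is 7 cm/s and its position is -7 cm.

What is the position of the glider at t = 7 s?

-35.5 cm

On each constant-a segment, Δv = aΔt and Δx = v₀Δt + ½aΔt²; chain segment to segment.
0–2 s: v starts 7 cm/s; Δx = 7·2 + ½·5·2² = 24 cm; v ends 17 cm/s.
2–7 s: v starts 17 cm/s; Δx = 17·5 + ½·-11·5² = -52.5 cm; v ends -38 cm/s.
x(7) = -7 + Σ Δx = -35.5 cm.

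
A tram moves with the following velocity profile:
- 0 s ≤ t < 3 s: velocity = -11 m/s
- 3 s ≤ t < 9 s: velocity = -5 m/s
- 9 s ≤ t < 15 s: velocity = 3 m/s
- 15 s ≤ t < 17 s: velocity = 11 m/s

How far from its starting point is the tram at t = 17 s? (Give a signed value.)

Displacement is the signed area under the v-t curve.
0–3 s: -11 × 3 = -33 m
3–9 s: -5 × 6 = -30 m
9–15 s: 3 × 6 = 18 m
15–17 s: 11 × 2 = 22 m
Net displacement = -23 m

-23 m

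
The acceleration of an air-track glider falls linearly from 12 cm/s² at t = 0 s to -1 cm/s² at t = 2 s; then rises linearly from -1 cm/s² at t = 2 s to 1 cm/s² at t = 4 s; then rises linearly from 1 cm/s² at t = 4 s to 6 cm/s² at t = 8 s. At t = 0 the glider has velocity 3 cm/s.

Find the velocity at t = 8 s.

28 cm/s

Δv equals the area under the a-t graph; then v = v₀ + Δv.
0–2 s: ½(12 + -1)(2) = 11 cm/s
2–4 s: ½(-1 + 1)(2) = 0 cm/s
4–8 s: ½(1 + 6)(4) = 14 cm/s
Δv = 25 cm/s, so v(8) = 3 + (25) = 28 cm/s.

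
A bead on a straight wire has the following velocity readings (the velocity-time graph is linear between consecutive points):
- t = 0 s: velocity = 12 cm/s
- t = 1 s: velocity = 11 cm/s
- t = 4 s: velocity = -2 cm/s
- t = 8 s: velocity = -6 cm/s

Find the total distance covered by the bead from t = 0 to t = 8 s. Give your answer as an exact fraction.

545/13 cm

Distance (not displacement) is the total path length: add the absolute areas under v-t.
0–1 s: |½(12 + 11)(1)| = 11.5 cm
1–4 s: v = 0 at t = 46/13 s; triangle areas 363/26 + 6/13 = 375/26 cm
4–8 s: |½(-2 + -6)(4)| = 16 cm
Total distance = 545/13 cm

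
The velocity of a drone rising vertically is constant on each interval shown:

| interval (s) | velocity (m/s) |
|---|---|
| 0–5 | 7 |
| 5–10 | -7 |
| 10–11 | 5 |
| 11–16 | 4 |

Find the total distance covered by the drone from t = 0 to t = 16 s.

95 m

Total distance travelled is ∫|v| dt — sum the magnitudes of each area piece.
0–5 s: |7| × 5 = 35 m
5–10 s: |-7| × 5 = 35 m
10–11 s: |5| × 1 = 5 m
11–16 s: |4| × 5 = 20 m
Total distance = 95 m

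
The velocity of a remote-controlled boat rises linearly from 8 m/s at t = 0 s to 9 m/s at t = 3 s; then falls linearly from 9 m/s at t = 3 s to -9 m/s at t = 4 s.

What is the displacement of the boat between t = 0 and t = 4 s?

Net displacement equals the area under the velocity-time graph (areas below the axis count negative).
0–3 s: ½(8 + 9)(3) = 25.5 m
3–4 s: ½(9 + -9)(1) = 0 m
Net displacement = 25.5 m

25.5 m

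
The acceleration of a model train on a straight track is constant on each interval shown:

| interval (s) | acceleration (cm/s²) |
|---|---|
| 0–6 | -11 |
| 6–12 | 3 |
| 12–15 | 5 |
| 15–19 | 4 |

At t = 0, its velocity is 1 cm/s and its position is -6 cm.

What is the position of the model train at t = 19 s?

On each constant-a segment, Δv = aΔt and Δx = v₀Δt + ½aΔt²; chain segment to segment.
0–6 s: v starts 1 cm/s; Δx = 1·6 + ½·-11·6² = -192 cm; v ends -65 cm/s.
6–12 s: v starts -65 cm/s; Δx = -65·6 + ½·3·6² = -336 cm; v ends -47 cm/s.
12–15 s: v starts -47 cm/s; Δx = -47·3 + ½·5·3² = -118.5 cm; v ends -32 cm/s.
15–19 s: v starts -32 cm/s; Δx = -32·4 + ½·4·4² = -96 cm; v ends -16 cm/s.
x(19) = -6 + Σ Δx = -748.5 cm.

-748.5 cm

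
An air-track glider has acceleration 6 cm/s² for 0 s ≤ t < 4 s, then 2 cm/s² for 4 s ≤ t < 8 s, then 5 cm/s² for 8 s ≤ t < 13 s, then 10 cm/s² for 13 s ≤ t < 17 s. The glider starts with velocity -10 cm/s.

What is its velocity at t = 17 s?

87 cm/s

Δv equals the area under the a-t graph; then v = v₀ + Δv.
0–4 s: 6 × 4 = 24 cm/s
4–8 s: 2 × 4 = 8 cm/s
8–13 s: 5 × 5 = 25 cm/s
13–17 s: 10 × 4 = 40 cm/s
Δv = 97 cm/s, so v(17) = -10 + (97) = 87 cm/s.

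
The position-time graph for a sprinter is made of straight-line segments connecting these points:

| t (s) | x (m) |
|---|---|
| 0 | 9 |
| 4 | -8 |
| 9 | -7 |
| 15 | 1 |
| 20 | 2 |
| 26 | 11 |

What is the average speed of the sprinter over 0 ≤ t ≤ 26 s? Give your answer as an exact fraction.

Average speed = (total path length)/(elapsed time); on a piecewise-linear x-t graph the path length is Σ|Δx|.
0–4 s: |Δx| = |-8 − 9| = 17 m
4–9 s: |Δx| = |-7 − -8| = 1 m
9–15 s: |Δx| = |1 − -7| = 8 m
15–20 s: |Δx| = |2 − 1| = 1 m
20–26 s: |Δx| = |11 − 2| = 9 m
Total path = 36 m; average speed = 36/26 = 18/13 m/s.

18/13 m/s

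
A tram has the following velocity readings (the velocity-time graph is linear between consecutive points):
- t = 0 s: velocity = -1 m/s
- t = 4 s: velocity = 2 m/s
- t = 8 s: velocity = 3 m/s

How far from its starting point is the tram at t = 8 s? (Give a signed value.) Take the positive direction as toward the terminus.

12 m

Net displacement equals the area under the velocity-time graph (areas below the axis count negative).
0–4 s: ½(-1 + 2)(4) = 2 m
4–8 s: ½(2 + 3)(4) = 10 m
Net displacement = 12 m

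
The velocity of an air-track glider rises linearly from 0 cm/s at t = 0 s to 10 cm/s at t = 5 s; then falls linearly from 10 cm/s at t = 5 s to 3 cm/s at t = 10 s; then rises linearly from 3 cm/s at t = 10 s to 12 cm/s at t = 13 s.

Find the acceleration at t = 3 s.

2 cm/s²

Acceleration is the slope of the v-t graph on 0–5 s: (10 − 0)/(5 − 0) = 2 cm/s².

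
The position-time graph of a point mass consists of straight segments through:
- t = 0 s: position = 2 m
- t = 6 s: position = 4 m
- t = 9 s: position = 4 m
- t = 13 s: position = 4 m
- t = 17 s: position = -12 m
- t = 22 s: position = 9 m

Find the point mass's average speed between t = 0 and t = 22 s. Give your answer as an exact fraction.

Average speed = (total path length)/(elapsed time); on a piecewise-linear x-t graph the path length is Σ|Δx|.
0–6 s: |Δx| = |4 − 2| = 2 m
6–9 s: |Δx| = |4 − 4| = 0 m
9–13 s: |Δx| = |4 − 4| = 0 m
13–17 s: |Δx| = |-12 − 4| = 16 m
17–22 s: |Δx| = |9 − -12| = 21 m
Total path = 39 m; average speed = 39/22 = 39/22 m/s.

39/22 m/s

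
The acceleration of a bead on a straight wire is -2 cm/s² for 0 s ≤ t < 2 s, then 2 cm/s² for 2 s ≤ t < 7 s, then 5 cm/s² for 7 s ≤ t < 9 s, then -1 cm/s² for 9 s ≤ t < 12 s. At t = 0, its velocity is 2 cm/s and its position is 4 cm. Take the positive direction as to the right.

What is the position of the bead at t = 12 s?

94.5 cm

On each constant-a segment, Δv = aΔt and Δx = v₀Δt + ½aΔt²; chain segment to segment.
0–2 s: v starts 2 cm/s; Δx = 2·2 + ½·-2·2² = 0 cm; v ends -2 cm/s.
2–7 s: v starts -2 cm/s; Δx = -2·5 + ½·2·5² = 15 cm; v ends 8 cm/s.
7–9 s: v starts 8 cm/s; Δx = 8·2 + ½·5·2² = 26 cm; v ends 18 cm/s.
9–12 s: v starts 18 cm/s; Δx = 18·3 + ½·-1·3² = 49.5 cm; v ends 15 cm/s.
x(12) = 4 + Σ Δx = 94.5 cm.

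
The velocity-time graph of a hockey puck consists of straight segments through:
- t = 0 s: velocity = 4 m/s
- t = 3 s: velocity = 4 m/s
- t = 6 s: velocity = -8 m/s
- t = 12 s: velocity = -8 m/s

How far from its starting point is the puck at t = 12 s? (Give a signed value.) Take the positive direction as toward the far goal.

-42 m

Net displacement equals the area under the velocity-time graph (areas below the axis count negative).
0–3 s: 4 × 3 = 12 m
3–6 s: ½(4 + -8)(3) = -6 m
6–12 s: -8 × 6 = -48 m
Net displacement = -42 m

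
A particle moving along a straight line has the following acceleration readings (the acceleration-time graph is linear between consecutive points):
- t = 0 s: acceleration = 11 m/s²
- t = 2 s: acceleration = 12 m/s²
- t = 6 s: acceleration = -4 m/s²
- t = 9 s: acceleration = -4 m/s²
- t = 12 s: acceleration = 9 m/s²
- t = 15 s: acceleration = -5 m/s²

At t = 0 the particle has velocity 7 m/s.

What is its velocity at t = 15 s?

47.5 m/s

Δv equals the area under the a-t graph; then v = v₀ + Δv.
0–2 s: ½(11 + 12)(2) = 23 m/s
2–6 s: ½(12 + -4)(4) = 16 m/s
6–9 s: -4 × 3 = -12 m/s
9–12 s: ½(-4 + 9)(3) = 7.5 m/s
12–15 s: ½(9 + -5)(3) = 6 m/s
Δv = 40.5 m/s, so v(15) = 7 + (40.5) = 47.5 m/s.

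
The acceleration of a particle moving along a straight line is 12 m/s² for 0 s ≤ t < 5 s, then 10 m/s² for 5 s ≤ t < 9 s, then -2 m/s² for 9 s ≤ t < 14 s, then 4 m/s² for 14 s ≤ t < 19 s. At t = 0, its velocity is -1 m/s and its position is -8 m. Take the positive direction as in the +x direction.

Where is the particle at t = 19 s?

On each constant-a segment, Δv = aΔt and Δx = v₀Δt + ½aΔt²; chain segment to segment.
0–5 s: v starts -1 m/s; Δx = -1·5 + ½·12·5² = 145 m; v ends 59 m/s.
5–9 s: v starts 59 m/s; Δx = 59·4 + ½·10·4² = 316 m; v ends 99 m/s.
9–14 s: v starts 99 m/s; Δx = 99·5 + ½·-2·5² = 470 m; v ends 89 m/s.
14–19 s: v starts 89 m/s; Δx = 89·5 + ½·4·5² = 495 m; v ends 109 m/s.
x(19) = -8 + Σ Δx = 1418 m.

1418 m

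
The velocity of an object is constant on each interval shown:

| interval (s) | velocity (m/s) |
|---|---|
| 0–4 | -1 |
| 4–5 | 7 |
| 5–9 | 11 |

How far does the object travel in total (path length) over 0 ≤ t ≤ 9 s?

55 m

Distance (not displacement) is the total path length: add the absolute areas under v-t.
0–4 s: |-1| × 4 = 4 m
4–5 s: |7| × 1 = 7 m
5–9 s: |11| × 4 = 44 m
Total distance = 55 m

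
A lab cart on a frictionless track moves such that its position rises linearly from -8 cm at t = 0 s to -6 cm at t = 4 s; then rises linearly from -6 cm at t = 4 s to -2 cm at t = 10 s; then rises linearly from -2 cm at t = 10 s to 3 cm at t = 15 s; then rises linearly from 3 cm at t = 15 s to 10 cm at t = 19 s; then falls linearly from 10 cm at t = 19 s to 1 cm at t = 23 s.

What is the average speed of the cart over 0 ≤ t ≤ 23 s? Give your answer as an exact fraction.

27/23 cm/s

Average speed = (total path length)/(elapsed time); on a piecewise-linear x-t graph the path length is Σ|Δx|.
0–4 s: |Δx| = |-6 − -8| = 2 cm
4–10 s: |Δx| = |-2 − -6| = 4 cm
10–15 s: |Δx| = |3 − -2| = 5 cm
15–19 s: |Δx| = |10 − 3| = 7 cm
19–23 s: |Δx| = |1 − 10| = 9 cm
Total path = 27 cm; average speed = 27/23 = 27/23 cm/s.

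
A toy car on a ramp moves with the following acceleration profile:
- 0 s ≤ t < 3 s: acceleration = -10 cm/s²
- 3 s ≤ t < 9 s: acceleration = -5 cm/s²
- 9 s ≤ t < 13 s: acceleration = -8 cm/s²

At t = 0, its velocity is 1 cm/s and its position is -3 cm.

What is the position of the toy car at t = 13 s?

On each constant-a segment, Δv = aΔt and Δx = v₀Δt + ½aΔt²; chain segment to segment.
0–3 s: v starts 1 cm/s; Δx = 1·3 + ½·-10·3² = -42 cm; v ends -29 cm/s.
3–9 s: v starts -29 cm/s; Δx = -29·6 + ½·-5·6² = -264 cm; v ends -59 cm/s.
9–13 s: v starts -59 cm/s; Δx = -59·4 + ½·-8·4² = -300 cm; v ends -91 cm/s.
x(13) = -3 + Σ Δx = -609 cm.

-609 cm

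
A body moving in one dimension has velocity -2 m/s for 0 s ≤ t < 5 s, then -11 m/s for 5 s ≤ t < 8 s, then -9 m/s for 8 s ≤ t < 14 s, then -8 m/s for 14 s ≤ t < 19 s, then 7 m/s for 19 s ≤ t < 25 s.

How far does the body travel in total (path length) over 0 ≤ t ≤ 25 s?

Distance (not displacement) is the total path length: add the absolute areas under v-t.
0–5 s: |-2| × 5 = 10 m
5–8 s: |-11| × 3 = 33 m
8–14 s: |-9| × 6 = 54 m
14–19 s: |-8| × 5 = 40 m
19–25 s: |7| × 6 = 42 m
Total distance = 179 m

179 m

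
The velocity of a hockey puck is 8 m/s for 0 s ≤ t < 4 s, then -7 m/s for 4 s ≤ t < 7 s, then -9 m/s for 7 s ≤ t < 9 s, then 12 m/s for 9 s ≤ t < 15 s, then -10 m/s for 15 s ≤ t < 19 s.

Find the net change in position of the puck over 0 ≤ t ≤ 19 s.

Net displacement equals the area under the velocity-time graph (areas below the axis count negative).
0–4 s: 8 × 4 = 32 m
4–7 s: -7 × 3 = -21 m
7–9 s: -9 × 2 = -18 m
9–15 s: 12 × 6 = 72 m
15–19 s: -10 × 4 = -40 m
Net displacement = 25 m

25 m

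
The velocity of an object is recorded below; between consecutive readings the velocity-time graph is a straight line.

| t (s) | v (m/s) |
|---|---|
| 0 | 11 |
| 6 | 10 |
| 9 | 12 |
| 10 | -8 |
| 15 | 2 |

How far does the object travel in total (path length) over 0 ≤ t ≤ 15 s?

118.2 m

Distance (not displacement) is the total path length: add the absolute areas under v-t.
0–6 s: |½(11 + 10)(6)| = 63 m
6–9 s: |½(10 + 12)(3)| = 33 m
9–10 s: v = 0 at t = 9.6 s; triangle areas 3.6 + 1.6 = 5.2 m
10–15 s: v = 0 at t = 14 s; triangle areas 16 + 1 = 17 m
Total distance = 118.2 m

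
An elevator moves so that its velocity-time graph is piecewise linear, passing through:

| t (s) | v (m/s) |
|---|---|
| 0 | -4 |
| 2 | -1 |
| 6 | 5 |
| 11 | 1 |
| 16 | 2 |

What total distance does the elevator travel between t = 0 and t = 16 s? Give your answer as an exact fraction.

217/6 m

Distance (not displacement) is the total path length: add the absolute areas under v-t.
0–2 s: |½(-4 + -1)(2)| = 5 m
2–6 s: v = 0 at t = 8/3 s; triangle areas 1/3 + 25/3 = 26/3 m
6–11 s: |½(5 + 1)(5)| = 15 m
11–16 s: |½(1 + 2)(5)| = 7.5 m
Total distance = 217/6 m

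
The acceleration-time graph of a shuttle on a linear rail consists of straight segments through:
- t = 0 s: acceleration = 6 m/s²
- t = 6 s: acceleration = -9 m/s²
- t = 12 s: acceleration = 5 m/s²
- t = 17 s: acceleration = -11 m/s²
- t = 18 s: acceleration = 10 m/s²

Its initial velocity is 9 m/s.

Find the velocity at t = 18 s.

Δv equals the area under the a-t graph; then v = v₀ + Δv.
0–6 s: ½(6 + -9)(6) = -9 m/s
6–12 s: ½(-9 + 5)(6) = -12 m/s
12–17 s: ½(5 + -11)(5) = -15 m/s
17–18 s: ½(-11 + 10)(1) = -0.5 m/s
Δv = -36.5 m/s, so v(18) = 9 + (-36.5) = -27.5 m/s.

-27.5 m/s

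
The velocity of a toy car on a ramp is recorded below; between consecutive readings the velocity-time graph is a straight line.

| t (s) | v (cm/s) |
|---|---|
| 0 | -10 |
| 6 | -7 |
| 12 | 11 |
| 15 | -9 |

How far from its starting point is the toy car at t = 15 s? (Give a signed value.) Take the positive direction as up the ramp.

-36 cm

Displacement is the signed area under the v-t curve.
0–6 s: ½(-10 + -7)(6) = -51 cm
6–12 s: ½(-7 + 11)(6) = 12 cm
12–15 s: ½(11 + -9)(3) = 3 cm
Net displacement = -36 cm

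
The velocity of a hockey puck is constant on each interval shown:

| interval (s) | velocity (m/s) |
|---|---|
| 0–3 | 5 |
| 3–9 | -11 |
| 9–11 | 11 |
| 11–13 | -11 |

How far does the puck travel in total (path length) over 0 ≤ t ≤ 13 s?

125 m

Total distance travelled is ∫|v| dt — sum the magnitudes of each area piece.
0–3 s: |5| × 3 = 15 m
3–9 s: |-11| × 6 = 66 m
9–11 s: |11| × 2 = 22 m
11–13 s: |-11| × 2 = 22 m
Total distance = 125 m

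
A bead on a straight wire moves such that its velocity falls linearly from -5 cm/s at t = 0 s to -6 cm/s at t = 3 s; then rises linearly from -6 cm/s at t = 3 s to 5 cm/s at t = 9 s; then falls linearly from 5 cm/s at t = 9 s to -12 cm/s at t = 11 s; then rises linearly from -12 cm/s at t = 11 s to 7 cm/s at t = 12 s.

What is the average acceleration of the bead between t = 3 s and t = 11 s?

Average acceleration = Δv/Δt = (-12 − -6)/(11 − 3) = -0.75 cm/s².

-0.75 cm/s²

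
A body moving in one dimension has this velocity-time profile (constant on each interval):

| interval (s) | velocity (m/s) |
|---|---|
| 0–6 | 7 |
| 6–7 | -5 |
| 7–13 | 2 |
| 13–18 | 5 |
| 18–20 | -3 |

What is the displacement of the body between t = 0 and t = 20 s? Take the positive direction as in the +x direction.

68 m

Displacement is the signed area under the v-t curve.
0–6 s: 7 × 6 = 42 m
6–7 s: -5 × 1 = -5 m
7–13 s: 2 × 6 = 12 m
13–18 s: 5 × 5 = 25 m
18–20 s: -3 × 2 = -6 m
Net displacement = 68 m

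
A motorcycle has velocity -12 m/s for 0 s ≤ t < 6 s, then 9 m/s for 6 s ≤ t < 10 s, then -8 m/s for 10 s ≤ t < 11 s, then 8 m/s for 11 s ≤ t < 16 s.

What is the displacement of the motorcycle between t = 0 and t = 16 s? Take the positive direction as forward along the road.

-4 m

Net displacement equals the area under the velocity-time graph (areas below the axis count negative).
0–6 s: -12 × 6 = -72 m
6–10 s: 9 × 4 = 36 m
10–11 s: -8 × 1 = -8 m
11–16 s: 8 × 5 = 40 m
Net displacement = -4 m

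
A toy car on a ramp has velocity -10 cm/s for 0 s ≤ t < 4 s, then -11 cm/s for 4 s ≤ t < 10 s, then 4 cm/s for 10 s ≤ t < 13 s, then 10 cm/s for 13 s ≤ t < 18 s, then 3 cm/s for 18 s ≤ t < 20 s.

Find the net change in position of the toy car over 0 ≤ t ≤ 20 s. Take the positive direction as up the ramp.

-38 cm

Displacement is the signed area under the v-t curve.
0–4 s: -10 × 4 = -40 cm
4–10 s: -11 × 6 = -66 cm
10–13 s: 4 × 3 = 12 cm
13–18 s: 10 × 5 = 50 cm
18–20 s: 3 × 2 = 6 cm
Net displacement = -38 cm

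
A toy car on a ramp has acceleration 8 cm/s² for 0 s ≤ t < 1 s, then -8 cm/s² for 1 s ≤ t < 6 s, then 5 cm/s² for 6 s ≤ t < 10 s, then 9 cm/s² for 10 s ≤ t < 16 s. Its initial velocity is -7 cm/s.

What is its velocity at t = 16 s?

35 cm/s

Δv equals the area under the a-t graph; then v = v₀ + Δv.
0–1 s: 8 × 1 = 8 cm/s
1–6 s: -8 × 5 = -40 cm/s
6–10 s: 5 × 4 = 20 cm/s
10–16 s: 9 × 6 = 54 cm/s
Δv = 42 cm/s, so v(16) = -7 + (42) = 35 cm/s.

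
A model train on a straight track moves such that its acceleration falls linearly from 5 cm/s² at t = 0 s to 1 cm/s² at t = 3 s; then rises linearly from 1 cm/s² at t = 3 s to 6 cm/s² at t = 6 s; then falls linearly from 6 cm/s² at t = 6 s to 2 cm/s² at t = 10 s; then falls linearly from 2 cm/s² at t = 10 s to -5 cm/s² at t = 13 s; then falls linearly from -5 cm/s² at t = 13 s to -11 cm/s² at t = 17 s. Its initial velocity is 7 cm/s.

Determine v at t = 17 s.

6 cm/s

Δv equals the area under the a-t graph; then v = v₀ + Δv.
0–3 s: ½(5 + 1)(3) = 9 cm/s
3–6 s: ½(1 + 6)(3) = 10.5 cm/s
6–10 s: ½(6 + 2)(4) = 16 cm/s
10–13 s: ½(2 + -5)(3) = -4.5 cm/s
13–17 s: ½(-5 + -11)(4) = -32 cm/s
Δv = -1 cm/s, so v(17) = 7 + (-1) = 6 cm/s.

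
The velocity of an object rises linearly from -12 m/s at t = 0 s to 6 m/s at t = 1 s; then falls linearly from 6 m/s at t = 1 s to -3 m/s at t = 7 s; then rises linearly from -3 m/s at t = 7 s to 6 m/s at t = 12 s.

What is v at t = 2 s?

On 1–7 s the graph is linear from 6 to -3 m/s: v(2) = 6 + (-3 − 6)·(2 − 1)/(7 − 1) = 4.5 m/s.

4.5 m/s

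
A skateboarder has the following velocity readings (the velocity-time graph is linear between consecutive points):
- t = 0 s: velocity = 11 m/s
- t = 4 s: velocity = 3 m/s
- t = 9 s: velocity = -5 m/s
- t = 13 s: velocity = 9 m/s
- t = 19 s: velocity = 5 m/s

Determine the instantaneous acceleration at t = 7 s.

Acceleration is the slope of the v-t graph on 4–9 s: (-5 − 3)/(9 − 4) = -1.6 m/s².

-1.6 m/s²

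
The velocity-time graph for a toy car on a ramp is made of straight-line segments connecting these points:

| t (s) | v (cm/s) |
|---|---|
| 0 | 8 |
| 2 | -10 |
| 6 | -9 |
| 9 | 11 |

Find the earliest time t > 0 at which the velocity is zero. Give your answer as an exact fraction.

t = 8/9 s

v changes sign on 0–2 s (from 8 to -10); the graph is linear there, so v = 0 at t = 0 + (-8)·(2 − 0)/(-10 − 8) = 8/9 s.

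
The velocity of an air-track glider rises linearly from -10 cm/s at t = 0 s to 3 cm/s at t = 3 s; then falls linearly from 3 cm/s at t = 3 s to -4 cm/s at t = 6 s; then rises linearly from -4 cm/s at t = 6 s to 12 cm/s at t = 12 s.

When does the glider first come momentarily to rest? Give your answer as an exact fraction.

t = 30/13 s

v changes sign on 0–3 s (from -10 to 3); the graph is linear there, so v = 0 at t = 0 + (10)·(3 − 0)/(3 − -10) = 30/13 s.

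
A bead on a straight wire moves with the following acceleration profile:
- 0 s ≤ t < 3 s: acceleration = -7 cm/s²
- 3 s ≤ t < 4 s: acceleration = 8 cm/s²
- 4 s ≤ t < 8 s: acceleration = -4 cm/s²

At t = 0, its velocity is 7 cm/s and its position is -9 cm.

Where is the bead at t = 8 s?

On each constant-a segment, Δv = aΔt and Δx = v₀Δt + ½aΔt²; chain segment to segment.
0–3 s: v starts 7 cm/s; Δx = 7·3 + ½·-7·3² = -10.5 cm; v ends -14 cm/s.
3–4 s: v starts -14 cm/s; Δx = -14·1 + ½·8·1² = -10 cm; v ends -6 cm/s.
4–8 s: v starts -6 cm/s; Δx = -6·4 + ½·-4·4² = -56 cm; v ends -22 cm/s.
x(8) = -9 + Σ Δx = -85.5 cm.

-85.5 cm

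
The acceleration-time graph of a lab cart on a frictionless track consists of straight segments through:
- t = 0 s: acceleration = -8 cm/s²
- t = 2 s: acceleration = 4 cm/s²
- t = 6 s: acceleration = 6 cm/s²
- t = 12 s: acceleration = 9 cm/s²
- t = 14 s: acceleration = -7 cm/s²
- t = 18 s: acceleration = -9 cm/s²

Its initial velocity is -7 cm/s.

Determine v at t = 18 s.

Δv equals the area under the a-t graph; then v = v₀ + Δv.
0–2 s: ½(-8 + 4)(2) = -4 cm/s
2–6 s: ½(4 + 6)(4) = 20 cm/s
6–12 s: ½(6 + 9)(6) = 45 cm/s
12–14 s: ½(9 + -7)(2) = 2 cm/s
14–18 s: ½(-7 + -9)(4) = -32 cm/s
Δv = 31 cm/s, so v(18) = -7 + (31) = 24 cm/s.

24 cm/s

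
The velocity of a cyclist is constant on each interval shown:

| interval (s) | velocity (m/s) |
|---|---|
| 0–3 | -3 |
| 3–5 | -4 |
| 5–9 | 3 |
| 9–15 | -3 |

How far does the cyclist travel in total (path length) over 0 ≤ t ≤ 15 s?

47 m

Distance (not displacement) is the total path length: add the absolute areas under v-t.
0–3 s: |-3| × 3 = 9 m
3–5 s: |-4| × 2 = 8 m
5–9 s: |3| × 4 = 12 m
9–15 s: |-3| × 6 = 18 m
Total distance = 47 m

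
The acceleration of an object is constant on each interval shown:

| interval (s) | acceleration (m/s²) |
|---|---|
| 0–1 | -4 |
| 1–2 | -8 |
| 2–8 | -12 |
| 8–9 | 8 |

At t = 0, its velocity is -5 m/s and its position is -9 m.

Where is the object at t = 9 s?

On each constant-a segment, Δv = aΔt and Δx = v₀Δt + ½aΔt²; chain segment to segment.
0–1 s: v starts -5 m/s; Δx = -5·1 + ½·-4·1² = -7 m; v ends -9 m/s.
1–2 s: v starts -9 m/s; Δx = -9·1 + ½·-8·1² = -13 m; v ends -17 m/s.
2–8 s: v starts -17 m/s; Δx = -17·6 + ½·-12·6² = -318 m; v ends -89 m/s.
8–9 s: v starts -89 m/s; Δx = -89·1 + ½·8·1² = -85 m; v ends -81 m/s.
x(9) = -9 + Σ Δx = -432 m.

-432 m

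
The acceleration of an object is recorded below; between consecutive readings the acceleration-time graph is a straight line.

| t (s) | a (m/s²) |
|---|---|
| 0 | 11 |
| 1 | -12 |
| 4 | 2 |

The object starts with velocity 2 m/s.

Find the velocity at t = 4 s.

-13.5 m/s

Δv equals the area under the a-t graph; then v = v₀ + Δv.
0–1 s: ½(11 + -12)(1) = -0.5 m/s
1–4 s: ½(-12 + 2)(3) = -15 m/s
Δv = -15.5 m/s, so v(4) = 2 + (-15.5) = -13.5 m/s.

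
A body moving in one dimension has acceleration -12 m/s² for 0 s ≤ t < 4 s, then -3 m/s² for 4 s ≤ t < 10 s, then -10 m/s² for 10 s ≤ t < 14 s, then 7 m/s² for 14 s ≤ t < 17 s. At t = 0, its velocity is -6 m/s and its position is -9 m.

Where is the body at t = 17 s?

-1179.5 m

On each constant-a segment, Δv = aΔt and Δx = v₀Δt + ½aΔt²; chain segment to segment.
0–4 s: v starts -6 m/s; Δx = -6·4 + ½·-12·4² = -120 m; v ends -54 m/s.
4–10 s: v starts -54 m/s; Δx = -54·6 + ½·-3·6² = -378 m; v ends -72 m/s.
10–14 s: v starts -72 m/s; Δx = -72·4 + ½·-10·4² = -368 m; v ends -112 m/s.
14–17 s: v starts -112 m/s; Δx = -112·3 + ½·7·3² = -304.5 m; v ends -91 m/s.
x(17) = -9 + Σ Δx = -1179.5 m.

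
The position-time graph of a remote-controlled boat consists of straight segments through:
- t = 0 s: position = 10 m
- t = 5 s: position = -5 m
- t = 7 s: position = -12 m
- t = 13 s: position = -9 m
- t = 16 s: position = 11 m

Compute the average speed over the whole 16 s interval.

2.8125 m/s

Average speed = (total path length)/(elapsed time); on a piecewise-linear x-t graph the path length is Σ|Δx|.
0–5 s: |Δx| = |-5 − 10| = 15 m
5–7 s: |Δx| = |-12 − -5| = 7 m
7–13 s: |Δx| = |-9 − -12| = 3 m
13–16 s: |Δx| = |11 − -9| = 20 m
Total path = 45 m; average speed = 45/16 = 2.8125 m/s.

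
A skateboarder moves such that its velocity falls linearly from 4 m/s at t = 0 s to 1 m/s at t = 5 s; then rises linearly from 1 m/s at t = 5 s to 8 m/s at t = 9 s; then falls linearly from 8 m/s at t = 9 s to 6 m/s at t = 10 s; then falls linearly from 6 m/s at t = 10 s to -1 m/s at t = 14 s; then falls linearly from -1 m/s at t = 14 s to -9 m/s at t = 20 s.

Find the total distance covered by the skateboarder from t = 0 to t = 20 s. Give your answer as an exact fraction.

1093/14 m

Distance (not displacement) is the total path length: add the absolute areas under v-t.
0–5 s: |½(4 + 1)(5)| = 12.5 m
5–9 s: |½(1 + 8)(4)| = 18 m
9–10 s: |½(8 + 6)(1)| = 7 m
10–14 s: v = 0 at t = 94/7 s; triangle areas 72/7 + 2/7 = 74/7 m
14–20 s: |½(-1 + -9)(6)| = 30 m
Total distance = 1093/14 m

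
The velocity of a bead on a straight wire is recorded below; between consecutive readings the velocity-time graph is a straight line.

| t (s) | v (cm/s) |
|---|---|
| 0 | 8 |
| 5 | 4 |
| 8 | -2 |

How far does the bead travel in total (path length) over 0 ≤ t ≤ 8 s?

35 cm

Distance (not displacement) is the total path length: add the absolute areas under v-t.
0–5 s: |½(8 + 4)(5)| = 30 cm
5–8 s: v = 0 at t = 7 s; triangle areas 4 + 1 = 5 cm
Total distance = 35 cm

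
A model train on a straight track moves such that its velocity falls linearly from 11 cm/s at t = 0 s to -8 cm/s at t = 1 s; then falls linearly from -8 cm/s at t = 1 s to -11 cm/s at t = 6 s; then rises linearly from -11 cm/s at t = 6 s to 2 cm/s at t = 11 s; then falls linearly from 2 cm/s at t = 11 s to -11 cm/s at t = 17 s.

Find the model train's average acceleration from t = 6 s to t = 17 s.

Average acceleration = Δv/Δt = (-11 − -11)/(17 − 6) = 0 cm/s².

0 cm/s²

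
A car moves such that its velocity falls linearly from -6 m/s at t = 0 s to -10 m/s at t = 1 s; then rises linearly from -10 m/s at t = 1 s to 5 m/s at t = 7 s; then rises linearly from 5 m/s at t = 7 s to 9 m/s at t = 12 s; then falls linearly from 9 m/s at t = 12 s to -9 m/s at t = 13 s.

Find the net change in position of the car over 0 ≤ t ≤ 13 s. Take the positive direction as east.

Displacement is the signed area under the v-t curve.
0–1 s: ½(-6 + -10)(1) = -8 m
1–7 s: ½(-10 + 5)(6) = -15 m
7–12 s: ½(5 + 9)(5) = 35 m
12–13 s: ½(9 + -9)(1) = 0 m
Net displacement = 12 m

12 m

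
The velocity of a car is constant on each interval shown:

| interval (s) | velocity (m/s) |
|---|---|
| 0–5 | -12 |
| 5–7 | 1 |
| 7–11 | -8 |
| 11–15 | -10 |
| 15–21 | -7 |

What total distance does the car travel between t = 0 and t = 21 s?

Distance (not displacement) is the total path length: add the absolute areas under v-t.
0–5 s: |-12| × 5 = 60 m
5–7 s: |1| × 2 = 2 m
7–11 s: |-8| × 4 = 32 m
11–15 s: |-10| × 4 = 40 m
15–21 s: |-7| × 6 = 42 m
Total distance = 176 m

176 m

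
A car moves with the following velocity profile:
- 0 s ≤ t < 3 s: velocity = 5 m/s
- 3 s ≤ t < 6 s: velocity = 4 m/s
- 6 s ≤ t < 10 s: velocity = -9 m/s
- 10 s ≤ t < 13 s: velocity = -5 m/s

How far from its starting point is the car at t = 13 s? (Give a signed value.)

Net displacement equals the area under the velocity-time graph (areas below the axis count negative).
0–3 s: 5 × 3 = 15 m
3–6 s: 4 × 3 = 12 m
6–10 s: -9 × 4 = -36 m
10–13 s: -5 × 3 = -15 m
Net displacement = -24 m

-24 m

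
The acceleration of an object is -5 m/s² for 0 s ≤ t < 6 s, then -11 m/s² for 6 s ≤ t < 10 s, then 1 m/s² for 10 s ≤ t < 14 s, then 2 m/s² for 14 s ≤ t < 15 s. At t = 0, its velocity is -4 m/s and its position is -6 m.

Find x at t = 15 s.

On each constant-a segment, Δv = aΔt and Δx = v₀Δt + ½aΔt²; chain segment to segment.
0–6 s: v starts -4 m/s; Δx = -4·6 + ½·-5·6² = -114 m; v ends -34 m/s.
6–10 s: v starts -34 m/s; Δx = -34·4 + ½·-11·4² = -224 m; v ends -78 m/s.
10–14 s: v starts -78 m/s; Δx = -78·4 + ½·1·4² = -304 m; v ends -74 m/s.
14–15 s: v starts -74 m/s; Δx = -74·1 + ½·2·1² = -73 m; v ends -72 m/s.
x(15) = -6 + Σ Δx = -721 m.

-721 m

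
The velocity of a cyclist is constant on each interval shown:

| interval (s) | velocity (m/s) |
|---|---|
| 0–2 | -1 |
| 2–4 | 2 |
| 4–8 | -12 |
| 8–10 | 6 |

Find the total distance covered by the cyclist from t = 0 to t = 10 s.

66 m

Distance (not displacement) is the total path length: add the absolute areas under v-t.
0–2 s: |-1| × 2 = 2 m
2–4 s: |2| × 2 = 4 m
4–8 s: |-12| × 4 = 48 m
8–10 s: |6| × 2 = 12 m
Total distance = 66 m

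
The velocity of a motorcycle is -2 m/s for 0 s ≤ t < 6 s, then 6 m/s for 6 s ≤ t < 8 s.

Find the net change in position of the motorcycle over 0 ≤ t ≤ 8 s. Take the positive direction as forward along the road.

0 m

Net displacement equals the area under the velocity-time graph (areas below the axis count negative).
0–6 s: -2 × 6 = -12 m
6–8 s: 6 × 2 = 12 m
Net displacement = 0 m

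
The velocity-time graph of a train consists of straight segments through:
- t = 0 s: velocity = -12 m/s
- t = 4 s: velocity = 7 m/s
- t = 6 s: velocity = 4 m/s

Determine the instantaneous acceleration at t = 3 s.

4.75 m/s²

Acceleration is the slope of the v-t graph on 0–4 s: (7 − -12)/(4 − 0) = 4.75 m/s².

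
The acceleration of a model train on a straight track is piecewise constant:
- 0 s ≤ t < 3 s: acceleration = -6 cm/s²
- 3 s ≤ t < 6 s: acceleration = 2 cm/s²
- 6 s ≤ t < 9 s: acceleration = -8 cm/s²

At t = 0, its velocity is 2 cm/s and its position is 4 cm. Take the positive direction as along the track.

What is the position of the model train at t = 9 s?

-122 cm

On each constant-a segment, Δv = aΔt and Δx = v₀Δt + ½aΔt²; chain segment to segment.
0–3 s: v starts 2 cm/s; Δx = 2·3 + ½·-6·3² = -21 cm; v ends -16 cm/s.
3–6 s: v starts -16 cm/s; Δx = -16·3 + ½·2·3² = -39 cm; v ends -10 cm/s.
6–9 s: v starts -10 cm/s; Δx = -10·3 + ½·-8·3² = -66 cm; v ends -34 cm/s.
x(9) = 4 + Σ Δx = -122 cm.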